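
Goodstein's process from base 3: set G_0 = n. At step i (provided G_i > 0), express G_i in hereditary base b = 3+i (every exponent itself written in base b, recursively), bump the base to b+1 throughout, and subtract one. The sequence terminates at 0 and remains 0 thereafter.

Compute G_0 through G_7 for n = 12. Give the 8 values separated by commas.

G_0 = 12. HB_3(12) = 3^2 + 3. Bump = 20. G_1 = 19.
G_1 = 19. HB_4(19) = 4^2 + 3. Bump = 28. G_2 = 27.
G_2 = 27. HB_5(27) = 5^2 + 2. Bump = 38. G_3 = 37.
G_3 = 37. HB_6(37) = 6^2 + 1. Bump = 50. G_4 = 49.
G_4 = 49. HB_7(49) = 7^2. Bump = 64. G_5 = 63.
G_5 = 63. HB_8(63) = 7·8 + 7. Bump = 70. G_6 = 69.
G_6 = 69. HB_9(69) = 7·9 + 6. Bump = 76. G_7 = 75.

12, 19, 27, 37, 49, 63, 69, 75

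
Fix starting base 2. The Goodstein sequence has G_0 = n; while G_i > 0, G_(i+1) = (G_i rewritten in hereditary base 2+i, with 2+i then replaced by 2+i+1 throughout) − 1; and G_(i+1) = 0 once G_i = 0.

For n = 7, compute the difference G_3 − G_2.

2868

G_0 = 7. HB_2(7) = 2^2 + 2 + 1. Bump = 31. G_1 = 30.
G_1 = 30. HB_3(30) = 3^3 + 3. Bump = 260. G_2 = 259.
G_2 = 259. HB_4(259) = 4^4 + 3. Bump = 3128. G_3 = 3127.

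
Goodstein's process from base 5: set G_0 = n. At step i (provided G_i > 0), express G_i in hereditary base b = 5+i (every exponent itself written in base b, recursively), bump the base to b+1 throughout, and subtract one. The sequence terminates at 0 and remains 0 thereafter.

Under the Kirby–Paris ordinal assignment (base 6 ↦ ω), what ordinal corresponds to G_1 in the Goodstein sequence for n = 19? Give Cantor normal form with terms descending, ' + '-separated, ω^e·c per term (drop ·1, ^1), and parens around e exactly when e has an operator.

ω·3 + 3

[0] 19 ≡ 3·5 + 4 (base 5). Lift 6: 22. −1: 21.
[1] 21 ≡ 3·6 + 3 (base 6). Lift 7: 24. −1: 23.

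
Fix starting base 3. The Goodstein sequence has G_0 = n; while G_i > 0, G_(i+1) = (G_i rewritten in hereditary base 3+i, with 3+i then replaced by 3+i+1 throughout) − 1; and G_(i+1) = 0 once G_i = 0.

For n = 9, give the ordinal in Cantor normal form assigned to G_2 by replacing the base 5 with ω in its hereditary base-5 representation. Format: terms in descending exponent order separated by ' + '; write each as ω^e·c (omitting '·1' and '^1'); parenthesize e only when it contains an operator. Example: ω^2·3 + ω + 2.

ω·3 + 2

G_0 = 9. HB_3(9) = 3^2. Bump = 16. G_1 = 15.
G_1 = 15. HB_4(15) = 3·4 + 3. Bump = 18. G_2 = 17.
G_2 = 17. HB_5(17) = 3·5 + 2. Bump = 20. G_3 = 19.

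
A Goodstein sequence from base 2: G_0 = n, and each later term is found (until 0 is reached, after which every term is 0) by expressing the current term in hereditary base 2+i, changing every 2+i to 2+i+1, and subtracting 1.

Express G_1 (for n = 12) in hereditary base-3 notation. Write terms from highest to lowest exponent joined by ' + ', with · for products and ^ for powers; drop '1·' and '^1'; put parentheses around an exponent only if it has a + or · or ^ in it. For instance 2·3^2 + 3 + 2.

3^(3 + 1) + 2·3^2 + 2·3 + 2

G_0=12  [base 2] 2^(2 + 1) + 2^2  →[2↦3]→  3^(3 + 1) + 3^3 = 108  −1 ⇒ G_1=107
G_1=107  [base 3] 3^(3 + 1) + 2·3^2 + 2·3 + 2  →[3↦4]→  4^(4 + 1) + 2·4^2 + 2·4 + 2 = 1066  −1 ⇒ G_2=1065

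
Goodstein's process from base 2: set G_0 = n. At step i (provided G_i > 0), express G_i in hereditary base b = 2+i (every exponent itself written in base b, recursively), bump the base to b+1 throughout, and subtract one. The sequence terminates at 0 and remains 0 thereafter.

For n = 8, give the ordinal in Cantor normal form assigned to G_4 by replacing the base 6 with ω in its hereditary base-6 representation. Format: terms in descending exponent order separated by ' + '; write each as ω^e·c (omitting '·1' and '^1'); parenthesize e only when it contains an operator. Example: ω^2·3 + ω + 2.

ω^ω·2 + ω^2·2 + ω + 5

i=0: 8 = 2^(2 + 1) (b=2); 2→3: 3^(3 + 1) = 81; 81−1 = 80
i=1: 80 = 2·3^3 + 2·3^2 + 2·3 + 2 (b=3); 3→4: 2·4^4 + 2·4^2 + 2·4 + 2 = 554; 554−1 = 553
i=2: 553 = 2·4^4 + 2·4^2 + 2·4 + 1 (b=4); 4→5: 2·5^5 + 2·5^2 + 2·5 + 1 = 6311; 6311−1 = 6310
i=3: 6310 = 2·5^5 + 2·5^2 + 2·5 (b=5); 5→6: 2·6^6 + 2·6^2 + 2·6 = 93396; 93396−1 = 93395
i=4: 93395 = 2·6^6 + 2·6^2 + 6 + 5 (b=6); 6→7: 2·7^7 + 2·7^2 + 7 + 5 = 1647196; 1647196−1 = 1647195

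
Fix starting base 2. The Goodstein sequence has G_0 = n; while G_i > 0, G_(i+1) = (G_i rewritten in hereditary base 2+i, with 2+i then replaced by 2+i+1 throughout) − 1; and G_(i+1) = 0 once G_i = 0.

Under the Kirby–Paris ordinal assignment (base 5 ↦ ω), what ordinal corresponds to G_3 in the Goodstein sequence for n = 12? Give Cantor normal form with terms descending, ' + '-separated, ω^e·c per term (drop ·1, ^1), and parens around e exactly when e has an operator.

G_0=12  [base 2] 2^(2 + 1) + 2^2  →[2↦3]→  3^(3 + 1) + 3^3 = 108  −1 ⇒ G_1=107
G_1=107  [base 3] 3^(3 + 1) + 2·3^2 + 2·3 + 2  →[3↦4]→  4^(4 + 1) + 2·4^2 + 2·4 + 2 = 1066  −1 ⇒ G_2=1065
G_2=1065  [base 4] 4^(4 + 1) + 2·4^2 + 2·4 + 1  →[4↦5]→  5^(5 + 1) + 2·5^2 + 2·5 + 1 = 15686  −1 ⇒ G_3=15685

ω^(ω + 1) + ω^2·2 + ω·2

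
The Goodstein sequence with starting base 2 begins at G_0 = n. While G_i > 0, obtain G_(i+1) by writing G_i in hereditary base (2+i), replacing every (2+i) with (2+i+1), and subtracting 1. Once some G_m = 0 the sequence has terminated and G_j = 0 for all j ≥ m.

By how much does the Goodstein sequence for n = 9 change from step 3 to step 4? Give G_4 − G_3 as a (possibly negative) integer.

G_0=9  [base 2] 2^(2 + 1) + 1  →[2↦3]→  3^(3 + 1) + 1 = 82  −1 ⇒ G_1=81
G_1=81  [base 3] 3^(3 + 1)  →[3↦4]→  4^(4 + 1) = 1024  −1 ⇒ G_2=1023
G_2=1023  [base 4] 3·4^4 + 3·4^3 + 3·4^2 + 3·4 + 3  →[4↦5]→  3·5^5 + 3·5^3 + 3·5^2 + 3·5 + 3 = 9843  −1 ⇒ G_3=9842
G_3=9842  [base 5] 3·5^5 + 3·5^3 + 3·5^2 + 3·5 + 2  →[5↦6]→  3·6^6 + 3·6^3 + 3·6^2 + 3·6 + 2 = 140744  −1 ⇒ G_4=140743

130901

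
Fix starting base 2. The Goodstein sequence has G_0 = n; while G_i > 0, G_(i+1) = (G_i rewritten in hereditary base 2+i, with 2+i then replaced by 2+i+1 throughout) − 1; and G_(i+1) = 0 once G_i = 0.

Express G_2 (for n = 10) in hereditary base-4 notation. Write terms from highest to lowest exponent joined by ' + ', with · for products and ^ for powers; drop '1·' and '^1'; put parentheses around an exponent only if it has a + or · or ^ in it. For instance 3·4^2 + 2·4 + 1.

4^(4 + 1) + 1

10 —HB2→ 2^(2 + 1) + 2 —bump→ 3^(3 + 1) + 3 = 84 —(−1)→ 83
83 —HB3→ 3^(3 + 1) + 2 —bump→ 4^(4 + 1) + 2 = 1026 —(−1)→ 1025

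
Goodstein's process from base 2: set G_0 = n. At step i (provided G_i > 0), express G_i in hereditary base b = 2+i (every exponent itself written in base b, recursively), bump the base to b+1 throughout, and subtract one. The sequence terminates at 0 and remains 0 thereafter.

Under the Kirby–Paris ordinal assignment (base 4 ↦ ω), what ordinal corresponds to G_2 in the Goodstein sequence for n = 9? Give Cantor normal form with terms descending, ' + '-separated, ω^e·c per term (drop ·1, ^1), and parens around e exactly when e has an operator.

ω^ω·3 + ω^3·3 + ω^2·3 + ω·3 + 3

i=0: 9 = 2^(2 + 1) + 1 (b=2); 2→3: 3^(3 + 1) + 1 = 82; 82−1 = 81
i=1: 81 = 3^(3 + 1) (b=3); 3→4: 4^(4 + 1) = 1024; 1024−1 = 1023
i=2: 1023 = 3·4^4 + 3·4^3 + 3·4^2 + 3·4 + 3 (b=4); 4→5: 3·5^5 + 3·5^3 + 3·5^2 + 3·5 + 3 = 9843; 9843−1 = 9842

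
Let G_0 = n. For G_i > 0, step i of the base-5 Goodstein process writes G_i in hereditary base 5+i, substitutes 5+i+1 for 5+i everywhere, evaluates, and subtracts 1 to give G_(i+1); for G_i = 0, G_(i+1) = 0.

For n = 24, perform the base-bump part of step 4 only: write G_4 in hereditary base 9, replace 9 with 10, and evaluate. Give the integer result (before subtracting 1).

G_0 = 24. HB_5(24) = 4·5 + 4. Bump = 28. G_1 = 27.
G_1 = 27. HB_6(27) = 4·6 + 3. Bump = 31. G_2 = 30.
G_2 = 30. HB_7(30) = 4·7 + 2. Bump = 34. G_3 = 33.
G_3 = 33. HB_8(33) = 4·8 + 1. Bump = 37. G_4 = 36.
G_4 = 36. HB_9(36) = 4·9. Bump = 40. G_5 = 39.

40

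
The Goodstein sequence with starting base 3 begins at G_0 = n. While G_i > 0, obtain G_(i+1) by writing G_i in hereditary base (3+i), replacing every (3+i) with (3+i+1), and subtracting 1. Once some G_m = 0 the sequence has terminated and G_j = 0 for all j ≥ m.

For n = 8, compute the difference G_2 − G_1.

1

step 0: 8 = 2·3 + 2; sub 4 for 3: 2·4 + 2; = 10; G_1 = 10−1 = 9
step 1: 9 = 2·4 + 1; sub 5 for 4: 2·5 + 1; = 11; G_2 = 11−1 = 10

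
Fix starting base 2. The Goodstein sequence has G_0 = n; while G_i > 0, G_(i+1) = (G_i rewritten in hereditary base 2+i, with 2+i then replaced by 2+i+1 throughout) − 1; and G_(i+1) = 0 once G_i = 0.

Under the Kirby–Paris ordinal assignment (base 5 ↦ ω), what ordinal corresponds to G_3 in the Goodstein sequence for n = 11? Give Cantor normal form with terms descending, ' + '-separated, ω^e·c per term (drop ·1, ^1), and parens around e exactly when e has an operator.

ω^(ω + 1) + 2

base 2: 11 = 2^(2 + 1) + 2 + 1; at 3: 3^(3 + 1) + 3 + 1 = 85; next = 84
base 3: 84 = 3^(3 + 1) + 3; at 4: 4^(4 + 1) + 4 = 1028; next = 1027
base 4: 1027 = 4^(4 + 1) + 3; at 5: 5^(5 + 1) + 3 = 15628; next = 15627
base 5: 15627 = 5^(5 + 1) + 2; at 6: 6^(6 + 1) + 2 = 279938; next = 279937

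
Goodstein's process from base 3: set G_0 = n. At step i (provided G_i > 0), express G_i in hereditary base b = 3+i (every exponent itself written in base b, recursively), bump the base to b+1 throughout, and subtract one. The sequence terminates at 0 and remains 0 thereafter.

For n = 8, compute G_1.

[0] 8 ≡ 2·3 + 2 (base 3). Lift 4: 10. −1: 9.
[1] 9 ≡ 2·4 + 1 (base 4). Lift 5: 11. −1: 10.

9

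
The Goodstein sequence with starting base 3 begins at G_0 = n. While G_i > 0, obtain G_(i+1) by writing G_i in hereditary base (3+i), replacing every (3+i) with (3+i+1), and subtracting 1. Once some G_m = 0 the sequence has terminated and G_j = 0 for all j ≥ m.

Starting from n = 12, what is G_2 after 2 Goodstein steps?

27

[0] 12 ≡ 3^2 + 3 (base 3). Lift 4: 20. −1: 19.
[1] 19 ≡ 4^2 + 3 (base 4). Lift 5: 28. −1: 27.
[2] 27 ≡ 5^2 + 2 (base 5). Lift 6: 38. −1: 37.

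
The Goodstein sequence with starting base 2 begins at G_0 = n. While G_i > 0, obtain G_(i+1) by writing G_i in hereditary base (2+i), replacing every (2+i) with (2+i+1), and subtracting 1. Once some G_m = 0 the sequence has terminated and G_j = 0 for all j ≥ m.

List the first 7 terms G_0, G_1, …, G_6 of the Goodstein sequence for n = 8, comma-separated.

base 2: 8 = 2^(2 + 1); at 3: 3^(3 + 1) = 81; next = 80
base 3: 80 = 2·3^3 + 2·3^2 + 2·3 + 2; at 4: 2·4^4 + 2·4^2 + 2·4 + 2 = 554; next = 553
base 4: 553 = 2·4^4 + 2·4^2 + 2·4 + 1; at 5: 2·5^5 + 2·5^2 + 2·5 + 1 = 6311; next = 6310
base 5: 6310 = 2·5^5 + 2·5^2 + 2·5; at 6: 2·6^6 + 2·6^2 + 2·6 = 93396; next = 93395
base 6: 93395 = 2·6^6 + 2·6^2 + 6 + 5; at 7: 2·7^7 + 2·7^2 + 7 + 5 = 1647196; next = 1647195
base 7: 1647195 = 2·7^7 + 2·7^2 + 7 + 4; at 8: 2·8^8 + 2·8^2 + 8 + 4 = 33554572; next = 33554571

8, 80, 553, 6310, 93395, 1647195, 33554571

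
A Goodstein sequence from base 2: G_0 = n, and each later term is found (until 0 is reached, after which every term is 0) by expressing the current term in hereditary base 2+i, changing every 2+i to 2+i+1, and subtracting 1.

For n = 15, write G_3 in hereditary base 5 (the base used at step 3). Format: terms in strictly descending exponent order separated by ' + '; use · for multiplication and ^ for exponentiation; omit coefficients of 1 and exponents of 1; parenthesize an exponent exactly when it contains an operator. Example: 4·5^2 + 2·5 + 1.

5^(5 + 1) + 5^5 + 2

[0] 15 ≡ 2^(2 + 1) + 2^2 + 2 + 1 (base 2). Lift 3: 112. −1: 111.
[1] 111 ≡ 3^(3 + 1) + 3^3 + 3 (base 3). Lift 4: 1284. −1: 1283.
[2] 1283 ≡ 4^(4 + 1) + 4^4 + 3 (base 4). Lift 5: 18753. −1: 18752.
[3] 18752 ≡ 5^(5 + 1) + 5^5 + 2 (base 5). Lift 6: 326594. −1: 326593.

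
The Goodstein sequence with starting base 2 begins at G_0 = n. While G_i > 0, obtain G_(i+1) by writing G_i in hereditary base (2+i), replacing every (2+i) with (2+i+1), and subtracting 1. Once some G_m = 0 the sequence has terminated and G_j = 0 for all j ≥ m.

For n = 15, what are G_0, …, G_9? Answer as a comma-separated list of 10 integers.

15, 111, 1283, 18752, 326593, 6588344, 150994943, 3524450280, 100077777775, 3138578427934

step 0: 15 = 2^(2 + 1) + 2^2 + 2 + 1; sub 3 for 2: 3^(3 + 1) + 3^3 + 3 + 1; = 112; G_1 = 112−1 = 111
step 1: 111 = 3^(3 + 1) + 3^3 + 3; sub 4 for 3: 4^(4 + 1) + 4^4 + 4; = 1284; G_2 = 1284−1 = 1283
step 2: 1283 = 4^(4 + 1) + 4^4 + 3; sub 5 for 4: 5^(5 + 1) + 5^5 + 3; = 18753; G_3 = 18753−1 = 18752
step 3: 18752 = 5^(5 + 1) + 5^5 + 2; sub 6 for 5: 6^(6 + 1) + 6^6 + 2; = 326594; G_4 = 326594−1 = 326593
step 4: 326593 = 6^(6 + 1) + 6^6 + 1; sub 7 for 6: 7^(7 + 1) + 7^7 + 1; = 6588345; G_5 = 6588345−1 = 6588344
step 5: 6588344 = 7^(7 + 1) + 7^7; sub 8 for 7: 8^(8 + 1) + 8^8; = 150994944; G_6 = 150994944−1 = 150994943
step 6: 150994943 = 8^(8 + 1) + 7·8^7 + 7·8^6 + 7·8^5 + 7·8^4 + 7·8^3 + 7·8^2 + 7·8 + 7; sub 9 for 8: 9^(9 + 1) + 7·9^7 + 7·9^6 + 7·9^5 + 7·9^4 + 7·9^3 + 7·9^2 + 7·9 + 7; = 3524450281; G_7 = 3524450281−1 = 3524450280
step 7: 3524450280 = 9^(9 + 1) + 7·9^7 + 7·9^6 + 7·9^5 + 7·9^4 + 7·9^3 + 7·9^2 + 7·9 + 6; sub 10 for 9: 10^(10 + 1) + 7·10^7 + 7·10^6 + 7·10^5 + 7·10^4 + 7·10^3 + 7·10^2 + 7·10 + 6; = 100077777776; G_8 = 100077777776−1 = 100077777775
step 8: 100077777775 = 10^(10 + 1) + 7·10^7 + 7·10^6 + 7·10^5 + 7·10^4 + 7·10^3 + 7·10^2 + 7·10 + 5; sub 11 for 10: 11^(11 + 1) + 7·11^7 + 7·11^6 + 7·11^5 + 7·11^4 + 7·11^3 + 7·11^2 + 7·11 + 5; = 3138578427935; G_9 = 3138578427935−1 = 3138578427934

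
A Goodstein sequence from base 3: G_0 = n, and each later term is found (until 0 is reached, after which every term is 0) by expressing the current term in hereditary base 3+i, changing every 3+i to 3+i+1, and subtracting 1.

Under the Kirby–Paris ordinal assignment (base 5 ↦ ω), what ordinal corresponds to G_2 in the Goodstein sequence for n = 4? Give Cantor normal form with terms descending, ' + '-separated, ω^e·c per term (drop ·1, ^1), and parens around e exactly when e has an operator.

4

(0) 4|_3 = 3 + 1 ↦ 4 + 1|_4 = 5 ⇒ 4
(1) 4|_4 = 4 ↦ 5|_5 = 5 ⇒ 4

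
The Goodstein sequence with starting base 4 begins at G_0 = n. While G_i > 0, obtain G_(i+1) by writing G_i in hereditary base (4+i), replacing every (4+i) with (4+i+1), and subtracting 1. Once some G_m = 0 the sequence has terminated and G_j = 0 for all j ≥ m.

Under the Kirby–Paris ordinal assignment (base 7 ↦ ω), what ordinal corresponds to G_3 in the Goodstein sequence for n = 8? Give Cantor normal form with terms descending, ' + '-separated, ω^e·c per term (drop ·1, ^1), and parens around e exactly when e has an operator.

8 —HB4→ 2·4 —bump→ 2·5 = 10 —(−1)→ 9
9 —HB5→ 5 + 4 —bump→ 6 + 4 = 10 —(−1)→ 9
9 —HB6→ 6 + 3 —bump→ 7 + 3 = 10 —(−1)→ 9
9 —HB7→ 7 + 2 —bump→ 8 + 2 = 10 —(−1)→ 9

ω + 2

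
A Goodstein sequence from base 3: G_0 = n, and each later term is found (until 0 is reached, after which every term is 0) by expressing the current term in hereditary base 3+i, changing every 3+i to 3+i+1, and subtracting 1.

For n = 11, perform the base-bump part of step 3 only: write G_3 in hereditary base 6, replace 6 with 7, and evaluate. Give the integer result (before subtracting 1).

40

11 —HB3→ 3^2 + 2 —bump→ 4^2 + 2 = 18 —(−1)→ 17
17 —HB4→ 4^2 + 1 —bump→ 5^2 + 1 = 26 —(−1)→ 25
25 —HB5→ 5^2 —bump→ 6^2 = 36 —(−1)→ 35
35 —HB6→ 5·6 + 5 —bump→ 5·7 + 5 = 40 —(−1)→ 39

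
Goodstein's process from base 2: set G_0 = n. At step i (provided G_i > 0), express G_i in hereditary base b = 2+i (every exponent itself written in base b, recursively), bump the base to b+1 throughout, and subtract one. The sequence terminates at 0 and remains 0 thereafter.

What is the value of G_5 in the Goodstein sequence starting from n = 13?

5765998

base 2: 13 = 2^(2 + 1) + 2^2 + 1; at 3: 3^(3 + 1) + 3^3 + 1 = 109; next = 108
base 3: 108 = 3^(3 + 1) + 3^3; at 4: 4^(4 + 1) + 4^4 = 1280; next = 1279
base 4: 1279 = 4^(4 + 1) + 3·4^3 + 3·4^2 + 3·4 + 3; at 5: 5^(5 + 1) + 3·5^3 + 3·5^2 + 3·5 + 3 = 16093; next = 16092
base 5: 16092 = 5^(5 + 1) + 3·5^3 + 3·5^2 + 3·5 + 2; at 6: 6^(6 + 1) + 3·6^3 + 3·6^2 + 3·6 + 2 = 280712; next = 280711
base 6: 280711 = 6^(6 + 1) + 3·6^3 + 3·6^2 + 3·6 + 1; at 7: 7^(7 + 1) + 3·7^3 + 3·7^2 + 3·7 + 1 = 5765999; next = 5765998
base 7: 5765998 = 7^(7 + 1) + 3·7^3 + 3·7^2 + 3·7; at 8: 8^(8 + 1) + 3·8^3 + 3·8^2 + 3·8 = 134219480; next = 134219479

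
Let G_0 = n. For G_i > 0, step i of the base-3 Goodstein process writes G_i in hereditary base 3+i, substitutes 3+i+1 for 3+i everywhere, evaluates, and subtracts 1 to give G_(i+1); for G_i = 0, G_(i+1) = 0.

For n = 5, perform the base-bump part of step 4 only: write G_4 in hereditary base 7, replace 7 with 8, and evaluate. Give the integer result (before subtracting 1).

[0] 5 ≡ 3 + 2 (base 3). Lift 4: 6. −1: 5.
[1] 5 ≡ 4 + 1 (base 4). Lift 5: 6. −1: 5.
[2] 5 ≡ 5 (base 5). Lift 6: 6. −1: 5.
[3] 5 ≡ 5 (base 6). Lift 7: 5. −1: 4.

4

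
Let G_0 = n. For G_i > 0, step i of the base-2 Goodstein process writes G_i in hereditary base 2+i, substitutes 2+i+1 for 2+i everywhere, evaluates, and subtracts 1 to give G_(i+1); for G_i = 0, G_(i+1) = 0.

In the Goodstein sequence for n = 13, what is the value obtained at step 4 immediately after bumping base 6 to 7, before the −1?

base 2: 13 = 2^(2 + 1) + 2^2 + 1; at 3: 3^(3 + 1) + 3^3 + 1 = 109; next = 108
base 3: 108 = 3^(3 + 1) + 3^3; at 4: 4^(4 + 1) + 4^4 = 1280; next = 1279
base 4: 1279 = 4^(4 + 1) + 3·4^3 + 3·4^2 + 3·4 + 3; at 5: 5^(5 + 1) + 3·5^3 + 3·5^2 + 3·5 + 3 = 16093; next = 16092
base 5: 16092 = 5^(5 + 1) + 3·5^3 + 3·5^2 + 3·5 + 2; at 6: 6^(6 + 1) + 3·6^3 + 3·6^2 + 3·6 + 2 = 280712; next = 280711
base 6: 280711 = 6^(6 + 1) + 3·6^3 + 3·6^2 + 3·6 + 1; at 7: 7^(7 + 1) + 3·7^3 + 3·7^2 + 3·7 + 1 = 5765999; next = 5765998

5765999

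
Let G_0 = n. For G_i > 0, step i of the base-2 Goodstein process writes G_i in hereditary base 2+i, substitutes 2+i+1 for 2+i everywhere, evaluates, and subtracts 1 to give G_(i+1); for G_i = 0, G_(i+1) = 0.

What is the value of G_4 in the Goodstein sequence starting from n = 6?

46655

G_0 = 6. HB_2(6) = 2^2 + 2. Bump = 30. G_1 = 29.
G_1 = 29. HB_3(29) = 3^3 + 2. Bump = 258. G_2 = 257.
G_2 = 257. HB_4(257) = 4^4 + 1. Bump = 3126. G_3 = 3125.
G_3 = 3125. HB_5(3125) = 5^5. Bump = 46656. G_4 = 46655.
G_4 = 46655. HB_6(46655) = 5·6^5 + 5·6^4 + 5·6^3 + 5·6^2 + 5·6 + 5. Bump = 98040. G_5 = 98039.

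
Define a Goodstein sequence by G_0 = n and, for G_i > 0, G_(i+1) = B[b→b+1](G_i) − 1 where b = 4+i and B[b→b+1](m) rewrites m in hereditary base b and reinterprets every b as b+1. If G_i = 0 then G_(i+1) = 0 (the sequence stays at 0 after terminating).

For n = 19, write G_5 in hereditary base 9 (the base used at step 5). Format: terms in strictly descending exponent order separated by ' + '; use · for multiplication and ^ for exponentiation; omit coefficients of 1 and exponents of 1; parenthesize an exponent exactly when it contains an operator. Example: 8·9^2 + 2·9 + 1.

7·9 + 6

19 —HB4→ 4^2 + 3 —bump→ 5^2 + 3 = 28 —(−1)→ 27
27 —HB5→ 5^2 + 2 —bump→ 6^2 + 2 = 38 —(−1)→ 37
37 —HB6→ 6^2 + 1 —bump→ 7^2 + 1 = 50 —(−1)→ 49
49 —HB7→ 7^2 —bump→ 8^2 = 64 —(−1)→ 63
63 —HB8→ 7·8 + 7 —bump→ 7·9 + 7 = 70 —(−1)→ 69
69 —HB9→ 7·9 + 6 —bump→ 7·10 + 6 = 76 —(−1)→ 75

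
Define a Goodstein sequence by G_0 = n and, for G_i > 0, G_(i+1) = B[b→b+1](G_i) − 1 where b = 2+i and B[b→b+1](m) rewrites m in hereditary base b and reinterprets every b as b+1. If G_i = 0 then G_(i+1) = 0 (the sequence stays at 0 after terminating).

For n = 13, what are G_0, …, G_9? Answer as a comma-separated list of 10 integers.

step 0: 13 = 2^(2 + 1) + 2^2 + 1; sub 3 for 2: 3^(3 + 1) + 3^3 + 1; = 109; G_1 = 109−1 = 108
step 1: 108 = 3^(3 + 1) + 3^3; sub 4 for 3: 4^(4 + 1) + 4^4; = 1280; G_2 = 1280−1 = 1279
step 2: 1279 = 4^(4 + 1) + 3·4^3 + 3·4^2 + 3·4 + 3; sub 5 for 4: 5^(5 + 1) + 3·5^3 + 3·5^2 + 3·5 + 3; = 16093; G_3 = 16093−1 = 16092
step 3: 16092 = 5^(5 + 1) + 3·5^3 + 3·5^2 + 3·5 + 2; sub 6 for 5: 6^(6 + 1) + 3·6^3 + 3·6^2 + 3·6 + 2; = 280712; G_4 = 280712−1 = 280711
step 4: 280711 = 6^(6 + 1) + 3·6^3 + 3·6^2 + 3·6 + 1; sub 7 for 6: 7^(7 + 1) + 3·7^3 + 3·7^2 + 3·7 + 1; = 5765999; G_5 = 5765999−1 = 5765998
step 5: 5765998 = 7^(7 + 1) + 3·7^3 + 3·7^2 + 3·7; sub 8 for 7: 8^(8 + 1) + 3·8^3 + 3·8^2 + 3·8; = 134219480; G_6 = 134219480−1 = 134219479
step 6: 134219479 = 8^(8 + 1) + 3·8^3 + 3·8^2 + 2·8 + 7; sub 9 for 8: 9^(9 + 1) + 3·9^3 + 3·9^2 + 2·9 + 7; = 3486786856; G_7 = 3486786856−1 = 3486786855
step 7: 3486786855 = 9^(9 + 1) + 3·9^3 + 3·9^2 + 2·9 + 6; sub 10 for 9: 10^(10 + 1) + 3·10^3 + 3·10^2 + 2·10 + 6; = 100000003326; G_8 = 100000003326−1 = 100000003325
step 8: 100000003325 = 10^(10 + 1) + 3·10^3 + 3·10^2 + 2·10 + 5; sub 11 for 10: 11^(11 + 1) + 3·11^3 + 3·11^2 + 2·11 + 5; = 3138428381104; G_9 = 3138428381104−1 = 3138428381103

13, 108, 1279, 16092, 280711, 5765998, 134219479, 3486786855, 100000003325, 3138428381103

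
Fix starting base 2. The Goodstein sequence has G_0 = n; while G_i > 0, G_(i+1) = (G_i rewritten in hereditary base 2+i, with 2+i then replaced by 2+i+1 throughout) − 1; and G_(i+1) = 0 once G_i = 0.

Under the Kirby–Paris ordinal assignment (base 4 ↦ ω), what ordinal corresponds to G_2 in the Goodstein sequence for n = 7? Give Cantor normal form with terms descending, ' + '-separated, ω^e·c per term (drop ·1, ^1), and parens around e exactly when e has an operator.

ω^ω + 3

G_0=7  [base 2] 2^2 + 2 + 1  →[2↦3]→  3^3 + 3 + 1 = 31  −1 ⇒ G_1=30
G_1=30  [base 3] 3^3 + 3  →[3↦4]→  4^4 + 4 = 260  −1 ⇒ G_2=259
G_2=259  [base 4] 4^4 + 3  →[4↦5]→  5^5 + 3 = 3128  −1 ⇒ G_3=3127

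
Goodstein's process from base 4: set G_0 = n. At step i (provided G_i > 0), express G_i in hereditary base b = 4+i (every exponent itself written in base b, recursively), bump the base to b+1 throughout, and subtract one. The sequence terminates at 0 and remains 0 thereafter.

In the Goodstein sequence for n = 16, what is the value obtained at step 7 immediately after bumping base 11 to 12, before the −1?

44

i=0: 16 = 4^2 (b=4); 4→5: 5^2 = 25; 25−1 = 24
i=1: 24 = 4·5 + 4 (b=5); 5→6: 4·6 + 4 = 28; 28−1 = 27
i=2: 27 = 4·6 + 3 (b=6); 6→7: 4·7 + 3 = 31; 31−1 = 30
i=3: 30 = 4·7 + 2 (b=7); 7→8: 4·8 + 2 = 34; 34−1 = 33
i=4: 33 = 4·8 + 1 (b=8); 8→9: 4·9 + 1 = 37; 37−1 = 36
i=5: 36 = 4·9 (b=9); 9→10: 4·10 = 40; 40−1 = 39
i=6: 39 = 3·10 + 9 (b=10); 10→11: 3·11 + 9 = 42; 42−1 = 41
i=7: 41 = 3·11 + 8 (b=11); 11→12: 3·12 + 8 = 44; 44−1 = 43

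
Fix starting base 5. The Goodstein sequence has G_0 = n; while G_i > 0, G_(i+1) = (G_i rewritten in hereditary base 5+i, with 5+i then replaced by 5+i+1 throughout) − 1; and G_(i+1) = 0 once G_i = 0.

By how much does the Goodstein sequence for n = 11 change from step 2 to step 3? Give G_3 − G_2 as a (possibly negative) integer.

0

step 0: 11 = 2·5 + 1; sub 6 for 5: 2·6 + 1; = 13; G_1 = 13−1 = 12
step 1: 12 = 2·6; sub 7 for 6: 2·7; = 14; G_2 = 14−1 = 13
step 2: 13 = 7 + 6; sub 8 for 7: 8 + 6; = 14; G_3 = 14−1 = 13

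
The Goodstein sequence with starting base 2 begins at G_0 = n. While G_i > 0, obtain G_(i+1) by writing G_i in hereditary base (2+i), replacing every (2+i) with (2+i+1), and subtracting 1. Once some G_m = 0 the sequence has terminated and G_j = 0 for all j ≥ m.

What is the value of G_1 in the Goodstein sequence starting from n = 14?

(0) 14|_2 = 2^(2 + 1) + 2^2 + 2 ↦ 3^(3 + 1) + 3^3 + 3|_3 = 111 ⇒ 110
(1) 110|_3 = 3^(3 + 1) + 3^3 + 2 ↦ 4^(4 + 1) + 4^4 + 2|_4 = 1282 ⇒ 1281

110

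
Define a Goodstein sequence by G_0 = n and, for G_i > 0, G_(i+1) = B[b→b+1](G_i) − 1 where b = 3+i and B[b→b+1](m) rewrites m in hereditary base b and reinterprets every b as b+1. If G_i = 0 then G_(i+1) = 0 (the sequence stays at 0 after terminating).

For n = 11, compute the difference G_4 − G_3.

4

step 0: 11 = 3^2 + 2; sub 4 for 3: 4^2 + 2; = 18; G_1 = 18−1 = 17
step 1: 17 = 4^2 + 1; sub 5 for 4: 5^2 + 1; = 26; G_2 = 26−1 = 25
step 2: 25 = 5^2; sub 6 for 5: 6^2; = 36; G_3 = 36−1 = 35
step 3: 35 = 5·6 + 5; sub 7 for 6: 5·7 + 5; = 40; G_4 = 40−1 = 39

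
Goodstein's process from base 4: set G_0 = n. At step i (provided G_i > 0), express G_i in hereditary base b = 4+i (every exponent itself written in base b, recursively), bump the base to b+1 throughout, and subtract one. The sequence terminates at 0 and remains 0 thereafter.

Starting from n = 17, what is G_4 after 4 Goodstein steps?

43

[0] 17 ≡ 4^2 + 1 (base 4). Lift 5: 26. −1: 25.
[1] 25 ≡ 5^2 (base 5). Lift 6: 36. −1: 35.
[2] 35 ≡ 5·6 + 5 (base 6). Lift 7: 40. −1: 39.
[3] 39 ≡ 5·7 + 4 (base 7). Lift 8: 44. −1: 43.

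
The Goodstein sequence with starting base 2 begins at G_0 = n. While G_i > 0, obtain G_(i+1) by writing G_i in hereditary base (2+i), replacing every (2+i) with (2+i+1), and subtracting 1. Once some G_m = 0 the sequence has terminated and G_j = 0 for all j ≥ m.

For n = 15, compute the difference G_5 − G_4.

6261751

i=0: 15 = 2^(2 + 1) + 2^2 + 2 + 1 (b=2); 2→3: 3^(3 + 1) + 3^3 + 3 + 1 = 112; 112−1 = 111
i=1: 111 = 3^(3 + 1) + 3^3 + 3 (b=3); 3→4: 4^(4 + 1) + 4^4 + 4 = 1284; 1284−1 = 1283
i=2: 1283 = 4^(4 + 1) + 4^4 + 3 (b=4); 4→5: 5^(5 + 1) + 5^5 + 3 = 18753; 18753−1 = 18752
i=3: 18752 = 5^(5 + 1) + 5^5 + 2 (b=5); 5→6: 6^(6 + 1) + 6^6 + 2 = 326594; 326594−1 = 326593
i=4: 326593 = 6^(6 + 1) + 6^6 + 1 (b=6); 6→7: 7^(7 + 1) + 7^7 + 1 = 6588345; 6588345−1 = 6588344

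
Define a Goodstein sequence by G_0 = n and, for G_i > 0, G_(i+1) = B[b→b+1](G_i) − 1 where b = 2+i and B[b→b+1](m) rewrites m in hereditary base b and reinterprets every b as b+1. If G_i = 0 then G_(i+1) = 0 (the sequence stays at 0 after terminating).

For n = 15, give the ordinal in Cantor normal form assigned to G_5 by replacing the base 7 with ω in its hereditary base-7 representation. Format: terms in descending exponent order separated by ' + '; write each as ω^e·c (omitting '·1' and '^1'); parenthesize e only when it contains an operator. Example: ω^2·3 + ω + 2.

ω^(ω + 1) + ω^ω

i=0: 15 = 2^(2 + 1) + 2^2 + 2 + 1 (b=2); 2→3: 3^(3 + 1) + 3^3 + 3 + 1 = 112; 112−1 = 111
i=1: 111 = 3^(3 + 1) + 3^3 + 3 (b=3); 3→4: 4^(4 + 1) + 4^4 + 4 = 1284; 1284−1 = 1283
i=2: 1283 = 4^(4 + 1) + 4^4 + 3 (b=4); 4→5: 5^(5 + 1) + 5^5 + 3 = 18753; 18753−1 = 18752
i=3: 18752 = 5^(5 + 1) + 5^5 + 2 (b=5); 5→6: 6^(6 + 1) + 6^6 + 2 = 326594; 326594−1 = 326593
i=4: 326593 = 6^(6 + 1) + 6^6 + 1 (b=6); 6→7: 7^(7 + 1) + 7^7 + 1 = 6588345; 6588345−1 = 6588344
i=5: 6588344 = 7^(7 + 1) + 7^7 (b=7); 7→8: 8^(8 + 1) + 8^8 = 150994944; 150994944−1 = 150994943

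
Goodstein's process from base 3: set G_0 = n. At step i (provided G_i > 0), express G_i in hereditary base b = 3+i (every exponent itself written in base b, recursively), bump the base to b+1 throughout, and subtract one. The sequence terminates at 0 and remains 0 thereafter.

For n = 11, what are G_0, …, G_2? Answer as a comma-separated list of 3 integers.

11, 17, 25

[0] 11 ≡ 3^2 + 2 (base 3). Lift 4: 18. −1: 17.
[1] 17 ≡ 4^2 + 1 (base 4). Lift 5: 26. −1: 25.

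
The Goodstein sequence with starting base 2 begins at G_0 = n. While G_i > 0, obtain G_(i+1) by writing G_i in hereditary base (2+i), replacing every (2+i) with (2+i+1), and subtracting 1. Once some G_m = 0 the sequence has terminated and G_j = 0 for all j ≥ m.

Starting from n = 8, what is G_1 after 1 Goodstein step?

80

(0) 8|_2 = 2^(2 + 1) ↦ 3^(3 + 1)|_3 = 81 ⇒ 80
(1) 80|_3 = 2·3^3 + 2·3^2 + 2·3 + 2 ↦ 2·4^4 + 2·4^2 + 2·4 + 2|_4 = 554 ⇒ 553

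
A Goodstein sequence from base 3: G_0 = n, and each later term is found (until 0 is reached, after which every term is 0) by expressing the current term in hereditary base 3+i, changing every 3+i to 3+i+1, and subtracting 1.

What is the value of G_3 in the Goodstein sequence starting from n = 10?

27

(0) 10|_3 = 3^2 + 1 ↦ 4^2 + 1|_4 = 17 ⇒ 16
(1) 16|_4 = 4^2 ↦ 5^2|_5 = 25 ⇒ 24
(2) 24|_5 = 4·5 + 4 ↦ 4·6 + 4|_6 = 28 ⇒ 27
(3) 27|_6 = 4·6 + 3 ↦ 4·7 + 3|_7 = 31 ⇒ 30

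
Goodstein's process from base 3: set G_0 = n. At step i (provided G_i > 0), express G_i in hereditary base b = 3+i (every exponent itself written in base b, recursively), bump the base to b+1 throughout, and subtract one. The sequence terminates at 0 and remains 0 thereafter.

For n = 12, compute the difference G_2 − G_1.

12 —HB3→ 3^2 + 3 —bump→ 4^2 + 4 = 20 —(−1)→ 19
19 —HB4→ 4^2 + 3 —bump→ 5^2 + 3 = 28 —(−1)→ 27

8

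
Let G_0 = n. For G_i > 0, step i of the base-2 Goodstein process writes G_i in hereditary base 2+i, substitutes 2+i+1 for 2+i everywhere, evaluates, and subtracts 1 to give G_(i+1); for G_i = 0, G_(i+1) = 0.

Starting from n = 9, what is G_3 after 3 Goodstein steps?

9842

step 0: 9 = 2^(2 + 1) + 1; sub 3 for 2: 3^(3 + 1) + 1; = 82; G_1 = 82−1 = 81
step 1: 81 = 3^(3 + 1); sub 4 for 3: 4^(4 + 1); = 1024; G_2 = 1024−1 = 1023
step 2: 1023 = 3·4^4 + 3·4^3 + 3·4^2 + 3·4 + 3; sub 5 for 4: 3·5^5 + 3·5^3 + 3·5^2 + 3·5 + 3; = 9843; G_3 = 9843−1 = 9842
step 3: 9842 = 3·5^5 + 3·5^3 + 3·5^2 + 3·5 + 2; sub 6 for 5: 3·6^6 + 3·6^3 + 3·6^2 + 3·6 + 2; = 140744; G_4 = 140744−1 = 140743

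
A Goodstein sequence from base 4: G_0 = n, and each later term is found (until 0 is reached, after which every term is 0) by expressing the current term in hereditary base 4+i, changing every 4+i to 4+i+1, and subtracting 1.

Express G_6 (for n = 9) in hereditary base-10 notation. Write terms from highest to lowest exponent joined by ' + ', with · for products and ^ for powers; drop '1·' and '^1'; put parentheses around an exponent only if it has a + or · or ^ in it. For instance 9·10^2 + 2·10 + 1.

10 + 1

G_0=9  [base 4] 2·4 + 1  →[4↦5]→  2·5 + 1 = 11  −1 ⇒ G_1=10
G_1=10  [base 5] 2·5  →[5↦6]→  2·6 = 12  −1 ⇒ G_2=11
G_2=11  [base 6] 6 + 5  →[6↦7]→  7 + 5 = 12  −1 ⇒ G_3=11
G_3=11  [base 7] 7 + 4  →[7↦8]→  8 + 4 = 12  −1 ⇒ G_4=11
G_4=11  [base 8] 8 + 3  →[8↦9]→  9 + 3 = 12  −1 ⇒ G_5=11
G_5=11  [base 9] 9 + 2  →[9↦10]→  10 + 2 = 12  −1 ⇒ G_6=11
G_6=11  [base 10] 10 + 1  →[10↦11]→  11 + 1 = 12  −1 ⇒ G_7=11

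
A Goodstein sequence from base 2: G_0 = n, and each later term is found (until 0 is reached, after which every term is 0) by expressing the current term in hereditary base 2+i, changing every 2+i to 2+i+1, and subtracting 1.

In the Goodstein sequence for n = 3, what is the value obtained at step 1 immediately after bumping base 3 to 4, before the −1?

base 2: 3 = 2 + 1; at 3: 3 + 1 = 4; next = 3
base 3: 3 = 3; at 4: 4 = 4; next = 3

4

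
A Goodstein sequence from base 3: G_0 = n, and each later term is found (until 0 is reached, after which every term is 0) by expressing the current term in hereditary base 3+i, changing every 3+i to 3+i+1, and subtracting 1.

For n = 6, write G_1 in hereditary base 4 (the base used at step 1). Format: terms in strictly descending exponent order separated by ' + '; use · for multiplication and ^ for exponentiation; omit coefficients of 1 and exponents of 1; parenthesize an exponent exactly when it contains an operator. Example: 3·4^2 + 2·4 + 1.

step 0: 6 = 2·3; sub 4 for 3: 2·4; = 8; G_1 = 8−1 = 7
step 1: 7 = 4 + 3; sub 5 for 4: 5 + 3; = 8; G_2 = 8−1 = 7

4 + 3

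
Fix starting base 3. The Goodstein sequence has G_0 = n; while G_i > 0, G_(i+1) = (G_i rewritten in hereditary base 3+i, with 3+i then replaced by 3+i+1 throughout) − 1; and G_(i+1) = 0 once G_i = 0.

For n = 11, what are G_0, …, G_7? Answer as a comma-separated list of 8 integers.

(0) 11|_3 = 3^2 + 2 ↦ 4^2 + 2|_4 = 18 ⇒ 17
(1) 17|_4 = 4^2 + 1 ↦ 5^2 + 1|_5 = 26 ⇒ 25
(2) 25|_5 = 5^2 ↦ 6^2|_6 = 36 ⇒ 35
(3) 35|_6 = 5·6 + 5 ↦ 5·7 + 5|_7 = 40 ⇒ 39
(4) 39|_7 = 5·7 + 4 ↦ 5·8 + 4|_8 = 44 ⇒ 43
(5) 43|_8 = 5·8 + 3 ↦ 5·9 + 3|_9 = 48 ⇒ 47
(6) 47|_9 = 5·9 + 2 ↦ 5·10 + 2|_10 = 52 ⇒ 51

11, 17, 25, 35, 39, 43, 47, 51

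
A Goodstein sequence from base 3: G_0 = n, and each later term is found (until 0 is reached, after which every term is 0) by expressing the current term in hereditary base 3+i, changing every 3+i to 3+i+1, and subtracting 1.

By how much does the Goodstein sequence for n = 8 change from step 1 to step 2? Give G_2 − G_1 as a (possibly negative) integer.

G_0 = 8. HB_3(8) = 2·3 + 2. Bump = 10. G_1 = 9.
G_1 = 9. HB_4(9) = 2·4 + 1. Bump = 11. G_2 = 10.

1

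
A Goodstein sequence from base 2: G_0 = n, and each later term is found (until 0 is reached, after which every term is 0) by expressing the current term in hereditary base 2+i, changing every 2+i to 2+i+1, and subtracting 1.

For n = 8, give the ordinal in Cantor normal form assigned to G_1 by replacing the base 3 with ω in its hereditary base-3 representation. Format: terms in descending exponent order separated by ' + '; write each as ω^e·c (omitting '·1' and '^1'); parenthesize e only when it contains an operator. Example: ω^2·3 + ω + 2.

ω^ω·2 + ω^2·2 + ω·2 + 2

step 0: 8 = 2^(2 + 1); sub 3 for 2: 3^(3 + 1); = 81; G_1 = 81−1 = 80
step 1: 80 = 2·3^3 + 2·3^2 + 2·3 + 2; sub 4 for 3: 2·4^4 + 2·4^2 + 2·4 + 2; = 554; G_2 = 554−1 = 553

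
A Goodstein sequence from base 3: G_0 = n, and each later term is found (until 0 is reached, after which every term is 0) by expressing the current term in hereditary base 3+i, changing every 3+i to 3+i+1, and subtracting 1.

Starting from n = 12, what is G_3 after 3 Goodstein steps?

step 0: 12 = 3^2 + 3; sub 4 for 3: 4^2 + 4; = 20; G_1 = 20−1 = 19
step 1: 19 = 4^2 + 3; sub 5 for 4: 5^2 + 3; = 28; G_2 = 28−1 = 27
step 2: 27 = 5^2 + 2; sub 6 for 5: 6^2 + 2; = 38; G_3 = 38−1 = 37
step 3: 37 = 6^2 + 1; sub 7 for 6: 7^2 + 1; = 50; G_4 = 50−1 = 49

37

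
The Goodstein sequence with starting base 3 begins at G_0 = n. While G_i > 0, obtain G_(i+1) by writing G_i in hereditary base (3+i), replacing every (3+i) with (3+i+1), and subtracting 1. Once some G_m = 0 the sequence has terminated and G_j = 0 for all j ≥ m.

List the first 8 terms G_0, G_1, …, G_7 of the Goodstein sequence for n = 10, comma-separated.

10, 16, 24, 27, 30, 33, 36, 39

G_0 = 10. HB_3(10) = 3^2 + 1. Bump = 17. G_1 = 16.
G_1 = 16. HB_4(16) = 4^2. Bump = 25. G_2 = 24.
G_2 = 24. HB_5(24) = 4·5 + 4. Bump = 28. G_3 = 27.
G_3 = 27. HB_6(27) = 4·6 + 3. Bump = 31. G_4 = 30.
G_4 = 30. HB_7(30) = 4·7 + 2. Bump = 34. G_5 = 33.
G_5 = 33. HB_8(33) = 4·8 + 1. Bump = 37. G_6 = 36.
G_6 = 36. HB_9(36) = 4·9. Bump = 40. G_7 = 39.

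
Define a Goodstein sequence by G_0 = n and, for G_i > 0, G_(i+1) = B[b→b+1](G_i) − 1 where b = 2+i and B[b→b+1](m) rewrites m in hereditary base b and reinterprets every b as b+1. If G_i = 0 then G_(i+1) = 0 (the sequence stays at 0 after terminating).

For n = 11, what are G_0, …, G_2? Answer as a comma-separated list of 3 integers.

step 0: 11 = 2^(2 + 1) + 2 + 1; sub 3 for 2: 3^(3 + 1) + 3 + 1; = 85; G_1 = 85−1 = 84
step 1: 84 = 3^(3 + 1) + 3; sub 4 for 3: 4^(4 + 1) + 4; = 1028; G_2 = 1028−1 = 1027

11, 84, 1027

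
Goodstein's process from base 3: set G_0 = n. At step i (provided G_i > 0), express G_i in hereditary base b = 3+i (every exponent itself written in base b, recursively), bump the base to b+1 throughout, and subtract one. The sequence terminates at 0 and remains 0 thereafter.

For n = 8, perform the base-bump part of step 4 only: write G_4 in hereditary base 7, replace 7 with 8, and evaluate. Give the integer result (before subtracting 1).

step 0: 8 = 2·3 + 2; sub 4 for 3: 2·4 + 2; = 10; G_1 = 10−1 = 9
step 1: 9 = 2·4 + 1; sub 5 for 4: 2·5 + 1; = 11; G_2 = 11−1 = 10
step 2: 10 = 2·5; sub 6 for 5: 2·6; = 12; G_3 = 12−1 = 11
step 3: 11 = 6 + 5; sub 7 for 6: 7 + 5; = 12; G_4 = 12−1 = 11
step 4: 11 = 7 + 4; sub 8 for 7: 8 + 4; = 12; G_5 = 12−1 = 11

12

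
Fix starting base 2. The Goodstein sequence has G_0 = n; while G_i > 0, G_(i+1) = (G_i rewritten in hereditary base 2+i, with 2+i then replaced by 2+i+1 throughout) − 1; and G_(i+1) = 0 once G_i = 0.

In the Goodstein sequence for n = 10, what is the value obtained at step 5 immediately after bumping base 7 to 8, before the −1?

[0] 10 ≡ 2^(2 + 1) + 2 (base 2). Lift 3: 84. −1: 83.
[1] 83 ≡ 3^(3 + 1) + 2 (base 3). Lift 4: 1026. −1: 1025.
[2] 1025 ≡ 4^(4 + 1) + 1 (base 4). Lift 5: 15626. −1: 15625.
[3] 15625 ≡ 5^(5 + 1) (base 5). Lift 6: 279936. −1: 279935.
[4] 279935 ≡ 5·6^6 + 5·6^5 + 5·6^4 + 5·6^3 + 5·6^2 + 5·6 + 5 (base 6). Lift 7: 4215755. −1: 4215754.
[5] 4215754 ≡ 5·7^7 + 5·7^5 + 5·7^4 + 5·7^3 + 5·7^2 + 5·7 + 4 (base 7). Lift 8: 84073324. −1: 84073323.

84073324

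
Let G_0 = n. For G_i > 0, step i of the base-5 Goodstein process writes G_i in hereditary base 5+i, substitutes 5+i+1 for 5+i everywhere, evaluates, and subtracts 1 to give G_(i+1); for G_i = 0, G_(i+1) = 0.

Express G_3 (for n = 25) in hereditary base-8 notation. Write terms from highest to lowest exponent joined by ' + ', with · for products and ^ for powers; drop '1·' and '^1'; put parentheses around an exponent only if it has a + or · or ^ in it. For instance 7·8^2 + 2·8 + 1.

i=0: 25 = 5^2 (b=5); 5→6: 6^2 = 36; 36−1 = 35
i=1: 35 = 5·6 + 5 (b=6); 6→7: 5·7 + 5 = 40; 40−1 = 39
i=2: 39 = 5·7 + 4 (b=7); 7→8: 5·8 + 4 = 44; 44−1 = 43

5·8 + 3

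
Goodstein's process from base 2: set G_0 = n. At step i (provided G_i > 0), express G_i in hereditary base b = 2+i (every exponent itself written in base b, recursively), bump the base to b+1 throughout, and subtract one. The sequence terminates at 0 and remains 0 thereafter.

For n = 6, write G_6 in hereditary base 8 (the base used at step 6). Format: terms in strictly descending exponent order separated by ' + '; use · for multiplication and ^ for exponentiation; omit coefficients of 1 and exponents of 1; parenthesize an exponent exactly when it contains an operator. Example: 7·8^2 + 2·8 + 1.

step 0: 6 = 2^2 + 2; sub 3 for 2: 3^3 + 3; = 30; G_1 = 30−1 = 29
step 1: 29 = 3^3 + 2; sub 4 for 3: 4^4 + 2; = 258; G_2 = 258−1 = 257
step 2: 257 = 4^4 + 1; sub 5 for 4: 5^5 + 1; = 3126; G_3 = 3126−1 = 3125
step 3: 3125 = 5^5; sub 6 for 5: 6^6; = 46656; G_4 = 46656−1 = 46655
step 4: 46655 = 5·6^5 + 5·6^4 + 5·6^3 + 5·6^2 + 5·6 + 5; sub 7 for 6: 5·7^5 + 5·7^4 + 5·7^3 + 5·7^2 + 5·7 + 5; = 98040; G_5 = 98040−1 = 98039
step 5: 98039 = 5·7^5 + 5·7^4 + 5·7^3 + 5·7^2 + 5·7 + 4; sub 8 for 7: 5·8^5 + 5·8^4 + 5·8^3 + 5·8^2 + 5·8 + 4; = 187244; G_6 = 187244−1 = 187243
step 6: 187243 = 5·8^5 + 5·8^4 + 5·8^3 + 5·8^2 + 5·8 + 3; sub 9 for 8: 5·9^5 + 5·9^4 + 5·9^3 + 5·9^2 + 5·9 + 3; = 332148; G_7 = 332148−1 = 332147

5·8^5 + 5·8^4 + 5·8^3 + 5·8^2 + 5·8 + 3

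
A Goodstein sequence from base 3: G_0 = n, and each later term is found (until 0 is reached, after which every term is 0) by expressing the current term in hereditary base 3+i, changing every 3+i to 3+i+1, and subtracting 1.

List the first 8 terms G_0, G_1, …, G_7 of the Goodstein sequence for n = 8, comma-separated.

8 —HB3→ 2·3 + 2 —bump→ 2·4 + 2 = 10 —(−1)→ 9
9 —HB4→ 2·4 + 1 —bump→ 2·5 + 1 = 11 —(−1)→ 10
10 —HB5→ 2·5 —bump→ 2·6 = 12 —(−1)→ 11
11 —HB6→ 6 + 5 —bump→ 7 + 5 = 12 —(−1)→ 11
11 —HB7→ 7 + 4 —bump→ 8 + 4 = 12 —(−1)→ 11
11 —HB8→ 8 + 3 —bump→ 9 + 3 = 12 —(−1)→ 11
11 —HB9→ 9 + 2 —bump→ 10 + 2 = 12 —(−1)→ 11

8, 9, 10, 11, 11, 11, 11, 11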